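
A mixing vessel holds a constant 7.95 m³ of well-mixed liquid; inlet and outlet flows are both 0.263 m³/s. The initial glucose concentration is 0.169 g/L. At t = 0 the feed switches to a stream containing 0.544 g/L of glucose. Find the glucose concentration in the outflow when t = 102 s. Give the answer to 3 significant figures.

0.531 g/L

Accumulation = in − out for the solute gives V dC/dt = Q(C_in − C).
So dC/dt = (C_in − C)/τ with τ = V/Q = 7.95/0.263 = 30.228 s.
C approaches C_in exponentially: C(t) = C_in + (C₀ − C_in) e^(−t/τ).
C(102) = 0.544 + (0.169 − 0.544)·e^(−102/30.228) = 0.544 + (-0.37500)·0.034241 = 0.53116 g/L.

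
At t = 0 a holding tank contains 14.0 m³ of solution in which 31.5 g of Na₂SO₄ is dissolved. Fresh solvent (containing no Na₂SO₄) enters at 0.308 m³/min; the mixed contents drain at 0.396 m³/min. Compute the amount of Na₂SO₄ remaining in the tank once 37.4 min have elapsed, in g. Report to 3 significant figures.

9.43 g

Let m(t) be the amount of Na₂SO₄. Volume: V(t) = V₀ + (Q_in − Q_out) t = 14.0 − 0.088000 t; V(37.4) = 10.709 m³.
Species balance (pure solvent in): dm/dt = −Q_out · m/V(t).
dm/m = −Q_out dt/(V₀ − 0.088000 t); integrating gives ln(m/m₀) = −(Q_out/(Q_in−Q_out)) ln(V/V₀).
m = m₀ (V₀/V)^(Q_out/(Q_in−Q_out)) = 31.5 × (14.0/10.709)^(-4.5000) = 9.4312 g.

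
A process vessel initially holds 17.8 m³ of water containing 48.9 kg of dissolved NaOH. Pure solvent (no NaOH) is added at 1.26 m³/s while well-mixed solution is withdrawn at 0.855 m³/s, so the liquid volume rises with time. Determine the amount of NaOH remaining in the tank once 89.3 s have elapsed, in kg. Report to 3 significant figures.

4.70 kg

Let m(t) be the amount of NaOH. Volume: V(t) = V₀ + (Q_in − Q_out) t = 17.8 + 0.40500 t; V(89.3) = 53.966 m³.
Solute balance: dm/dt = 0 − Q_out C = −Q_out m/V(t).
Separate: dm/m = −Q_out dt/V(t) ⇒ ln(m/m₀) = −(Q_out/(Q_in−Q_out)) ln(V/V₀).
m = m₀ (V₀/V)^(Q_out/(Q_in−Q_out)) = 48.9 × (17.8/53.966)^(2.1111) = 4.7030 kg.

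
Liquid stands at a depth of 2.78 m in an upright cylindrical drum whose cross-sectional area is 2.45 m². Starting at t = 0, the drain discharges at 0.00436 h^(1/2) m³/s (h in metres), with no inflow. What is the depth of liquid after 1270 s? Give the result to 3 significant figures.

A dh/dt = −Q_out = −0.00436 √h.
This is separable: 2 d(√h)/dt = −0.00436/A, so √h = √h₀ − (0.00436/(2A)) t.
√h = √2.78 − 0.00436·1270/(2·2.45) = 1.6673 − 1.1300 = 0.53729.
h = 0.53729² = 0.28868 m.

0.289 m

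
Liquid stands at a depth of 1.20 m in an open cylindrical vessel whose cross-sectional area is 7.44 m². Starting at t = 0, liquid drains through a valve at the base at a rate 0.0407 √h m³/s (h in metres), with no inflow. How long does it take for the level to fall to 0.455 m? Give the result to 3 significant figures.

154 s

With no inflow, A dh/dt = −0.0407 √h.
This is separable: 2 d(√h)/dt = −0.0407/A, so √h = √h₀ − (0.0407/(2A)) t.
t = 2A(√h₀ − √h)/0.0407 = 2·7.44·(√1.20 − √0.455)/0.0407
  = 14.880 × (1.0954 − 0.67454) / 0.0407 = 153.88 s.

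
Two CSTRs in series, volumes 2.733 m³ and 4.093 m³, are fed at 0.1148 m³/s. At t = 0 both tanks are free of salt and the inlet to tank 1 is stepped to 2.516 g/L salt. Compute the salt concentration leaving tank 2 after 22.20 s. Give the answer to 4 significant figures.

Species balance on tank i: dCᵢ/dt = (Cᵢ₋₁ − Cᵢ)/τᵢ with τᵢ = Vᵢ/Q.
τ₁ = 2.733/0.1148 = 23.8066 s; τ₂ = 4.093/0.1148 = 35.6533 s.
Tank 1: C₁ = C_in(1 − e^(−t/τ₁)). Tank 2 (τ₁ ≠ τ₂): C₂ = C_in[1 − (τ₁ e^(−t/τ₁) − τ₂ e^(−t/τ₂))/(τ₁ − τ₂)].
At t = 22.20: e^(−t/τ₁) = 0.393563, e^(−t/τ₂) = 0.536514.
C₂ = 2.516·[1 − (23.8066·0.393563 − 35.6533·0.536514)/(-11.8467)] = 2.516·0.176219 = 0.443366 g/L.

0.4434 g/L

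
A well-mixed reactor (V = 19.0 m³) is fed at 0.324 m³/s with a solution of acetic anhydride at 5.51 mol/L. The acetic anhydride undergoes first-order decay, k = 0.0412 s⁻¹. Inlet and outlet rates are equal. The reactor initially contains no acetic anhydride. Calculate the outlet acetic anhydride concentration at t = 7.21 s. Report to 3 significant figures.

0.553 mol/L

Accumulation = in − out − consumed: V dC/dt = Q C_in − Q C − k V C.
This is linear with rate a = Q/V + k = 0.058253 s⁻¹.
C_ss = Q C_in/(Q + kV) = 1.6130 mol/L; C(t) = C_ss + (C₀ − C_ss) e^(−a t).
C(7.21) = 1.6130 + (-1.6130)·e^(−0.058253·7.21) = 1.6130 + (-1.6130)·0.65705 = 0.55318 mol/L.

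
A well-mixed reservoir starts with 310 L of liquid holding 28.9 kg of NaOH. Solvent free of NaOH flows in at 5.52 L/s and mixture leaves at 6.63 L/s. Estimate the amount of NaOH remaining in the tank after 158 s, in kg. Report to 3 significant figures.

Total volume: dV/dt = Q_in − Q_out = -1.1100 L/s, so V(t) = 310 − 1.1100 t and V(158) = 134.62 L.
Solute balance: dm/dt = 0 − Q_out C = −Q_out m/V(t).
Separate: dm/m = −Q_out dt/V(t) ⇒ ln(m/m₀) = −(Q_out/(Q_in−Q_out)) ln(V/V₀).
m = m₀ (V₀/V)^(Q_out/(Q_in−Q_out)) = 28.9 × (310/134.62)^(-5.9730) = 0.19823 kg.

0.198 kg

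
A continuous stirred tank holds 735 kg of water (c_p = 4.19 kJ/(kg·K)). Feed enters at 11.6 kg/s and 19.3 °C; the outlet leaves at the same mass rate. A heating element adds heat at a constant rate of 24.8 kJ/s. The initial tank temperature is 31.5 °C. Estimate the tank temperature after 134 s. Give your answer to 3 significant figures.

Unsteady energy balance on the tank contents: M c_p dT/dt = ṁ c_p (T_in − T) + 24.8.
Rearrange: dT/dt = (T_ss − T)/τ with τ = M/ṁ = 63.362 s and T_ss = T_in + Q̇/(ṁ c_p) = 19.810 °C.
Solution: T(t) = T_ss + (T₀ − T_ss) e^(−t/τ).
T(134) = 19.810 + (11.690)·e^(−134/63.362) = 19.810 + (11.690)·0.12065 = 21.221 °C.

21.2 °C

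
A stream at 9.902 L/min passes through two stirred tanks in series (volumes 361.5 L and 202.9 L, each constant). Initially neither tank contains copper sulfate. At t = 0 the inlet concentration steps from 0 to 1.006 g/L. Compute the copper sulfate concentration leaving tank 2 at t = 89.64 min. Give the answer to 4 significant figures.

0.8254 g/L

Species balance on tank i: dCᵢ/dt = (Cᵢ₋₁ − Cᵢ)/τᵢ with τᵢ = Vᵢ/Q.
τ₁ = 361.5/9.902 = 36.5078 min; τ₂ = 202.9/9.902 = 20.4908 min.
Solving the cascade with C₁(0)=C₂(0)=0 gives C₂(t) = C_in[1 − (τ₁ e^(−t/τ₁) − τ₂ e^(−t/τ₂))/(τ₁ − τ₂)].
At t = 89.64: e^(−t/τ₁) = 0.0858317, e^(−t/τ₂) = 0.0125926.
C₂ = 1.006·[1 − (36.5078·0.0858317 − 20.4908·0.0125926)/(16.0170)] = 1.006·0.820472 = 0.825395 g/L.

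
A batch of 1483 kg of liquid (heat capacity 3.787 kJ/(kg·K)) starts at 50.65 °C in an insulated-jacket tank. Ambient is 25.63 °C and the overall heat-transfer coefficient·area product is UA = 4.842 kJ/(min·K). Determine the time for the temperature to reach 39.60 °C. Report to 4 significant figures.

675.9 min

Lumped-capacitance energy balance: M c_p dT/dt = UA(T_amb − T).
τ = M c_p/UA = 1159.88 min; T_ss = T_amb = 25.6300 °C.
T(t) = T_ss + (T₀ − T_ss)e^(−t/τ); set T = 39.60:
t = −τ ln[(T − T_ss)/(T₀ − T_ss)] = −1159.88 · ln(0.558353) = 675.933 min.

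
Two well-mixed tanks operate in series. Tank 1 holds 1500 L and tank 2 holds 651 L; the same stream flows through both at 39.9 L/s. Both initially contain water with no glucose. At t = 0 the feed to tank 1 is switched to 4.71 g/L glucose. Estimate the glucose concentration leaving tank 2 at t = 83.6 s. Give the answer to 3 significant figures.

3.83 g/L

Species balance on tank i: dCᵢ/dt = (Cᵢ₋₁ − Cᵢ)/τᵢ with τᵢ = Vᵢ/Q.
τ₁ = 1500/39.9 = 37.594 s; τ₂ = 651/39.9 = 16.316 s.
Tank 1: C₁ = C_in(1 − e^(−t/τ₁)). Tank 2 (τ₁ ≠ τ₂): C₂ = C_in[1 − (τ₁ e^(−t/τ₁) − τ₂ e^(−t/τ₂))/(τ₁ − τ₂)].
At t = 83.6: e^(−t/τ₁) = 0.10820, e^(−t/τ₂) = 0.0059529.
C₂ = 4.71·[1 − (37.594·0.10820 − 16.316·0.0059529)/(21.278)] = 4.71·0.81340 = 3.8311 g/L.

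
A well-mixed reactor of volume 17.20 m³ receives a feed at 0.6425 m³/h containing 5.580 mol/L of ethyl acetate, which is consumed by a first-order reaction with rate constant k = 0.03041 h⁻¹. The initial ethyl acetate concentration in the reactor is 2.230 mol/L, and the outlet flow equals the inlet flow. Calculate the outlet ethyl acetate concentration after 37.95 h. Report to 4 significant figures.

3.011 mol/L

V dC/dt = Q(C_in − C) − k V C.
dC/dt = (Q/V) C_in − (Q/V + k) C; effective rate a = Q/V + k = 0.0373547 + 0.03041 = 0.0677647 h⁻¹.
C_ss = Q C_in/(Q + kV) = 3.07592 mol/L; C(t) = C_ss + (C₀ − C_ss) e^(−a t).
C(37.95) = 3.07592 + (-0.845925)·e^(−0.0677647·37.95) = 3.07592 + (-0.845925)·0.0764080 = 3.01129 mol/L.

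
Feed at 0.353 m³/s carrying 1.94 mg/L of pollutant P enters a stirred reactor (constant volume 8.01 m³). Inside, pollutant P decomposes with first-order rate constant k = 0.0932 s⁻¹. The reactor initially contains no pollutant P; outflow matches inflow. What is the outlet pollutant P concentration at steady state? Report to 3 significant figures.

Accumulation = in − out − consumed: V dC/dt = Q C_in − Q C − k V C.
Steady state (dC/dt = 0): C_ss = Q C_in/(Q + kV) = C_in/(1 + kV/Q).
C_ss = 0.353·1.94/(0.353 + 0.0932·8.01) = 0.68482/1.0995 = 0.62283 mg/L.

0.623 mg/L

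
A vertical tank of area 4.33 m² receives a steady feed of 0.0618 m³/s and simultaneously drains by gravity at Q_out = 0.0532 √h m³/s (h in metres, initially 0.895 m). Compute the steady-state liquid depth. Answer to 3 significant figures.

1.35 m

Level balance: A dh/dt = 0.0618 − 0.0532 √h. Setting dh/dt = 0:
Q_in = 0.0532 √h_ss ⇒ √h_ss = 0.0618/0.0532 = 1.1617.
h_ss = 1.1617² = 1.3494 m. (Since h₀ = 0.895 m < h_ss, the level will rise toward this value.)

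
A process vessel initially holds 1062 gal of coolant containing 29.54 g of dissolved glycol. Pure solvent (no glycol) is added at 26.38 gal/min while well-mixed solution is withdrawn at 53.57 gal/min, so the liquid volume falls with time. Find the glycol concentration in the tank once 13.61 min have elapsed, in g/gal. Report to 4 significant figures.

0.01836 g/gal

Let m(t) be the amount of glycol. Volume: V(t) = V₀ + (Q_in − Q_out) t = 1062 − 27.1900 t; V(13.61) = 691.944 gal.
No glycol enters, so dm/dt = −Q_out · (m/V).
dm/m = −Q_out dt/(V₀ − 27.1900 t); integrating gives ln(m/m₀) = −(Q_out/(Q_in−Q_out)) ln(V/V₀).
m = m₀ (V₀/V)^(Q_out/(Q_in−Q_out)) = 29.54 × (1062/691.944)^(-1.97021) = 12.7012 g.
C = m/V = 12.7012/691.944 = 0.0183559 g/gal.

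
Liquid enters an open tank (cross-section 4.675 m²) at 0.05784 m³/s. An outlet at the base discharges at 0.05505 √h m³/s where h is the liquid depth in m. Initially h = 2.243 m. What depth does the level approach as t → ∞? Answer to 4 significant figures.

1.104 m

A dh/dt = Q_in − 0.05505 √h. Steady state requires inflow = outflow:
Q_in = 0.05505 √h_ss ⇒ √h_ss = 0.05784/0.05505 = 1.05068.
h_ss = 1.05068² = 1.10393 m. (Since h₀ = 2.243 m > h_ss, the level will fall toward this value.)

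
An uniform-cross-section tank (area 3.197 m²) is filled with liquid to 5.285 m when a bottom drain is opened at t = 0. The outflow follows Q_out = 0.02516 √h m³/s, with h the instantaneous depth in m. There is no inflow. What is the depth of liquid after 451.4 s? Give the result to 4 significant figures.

0.2732 m

A dh/dt = −Q_out = −0.02516 √h.
Separate and integrate: 2(√h − √h₀) = −(0.02516/A) t.
√h = √5.285 − 0.02516·451.4/(2·3.197) = 2.29891 − 1.77623 = 0.522681.
h = 0.522681² = 0.273196 m.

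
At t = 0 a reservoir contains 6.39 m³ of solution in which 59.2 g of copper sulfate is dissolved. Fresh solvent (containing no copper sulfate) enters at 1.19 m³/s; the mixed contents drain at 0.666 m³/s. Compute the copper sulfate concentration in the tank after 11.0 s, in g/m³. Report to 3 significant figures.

2.15 g/m³

Total volume: dV/dt = Q_in − Q_out = 0.52400 m³/s, so V(t) = 6.39 + 0.52400 t and V(11.0) = 12.154 m³.
Species balance (pure solvent in): dm/dt = −Q_out · m/V(t).
dm/m = −Q_out dt/(V₀ + 0.52400 t); integrating gives ln(m/m₀) = −(Q_out/(Q_in−Q_out)) ln(V/V₀).
m = m₀ (V₀/V)^(Q_out/(Q_in−Q_out)) = 59.2 × (6.39/12.154)^(1.2710) = 26.148 g.
C = m/V = 26.148/12.154 = 2.1514 g/m³.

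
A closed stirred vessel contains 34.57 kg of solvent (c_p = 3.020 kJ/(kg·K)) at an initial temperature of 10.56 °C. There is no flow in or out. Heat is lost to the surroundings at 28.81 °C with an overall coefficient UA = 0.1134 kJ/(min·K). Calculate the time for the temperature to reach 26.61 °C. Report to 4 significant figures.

First-law balance (no shaft work): M c_p dT/dt = −UA(T − T_amb).
τ = M c_p/UA = 920.647 min; T_ss = T_amb = 28.8100 °C.
T(t) = T_ss + (T₀ − T_ss)e^(−t/τ); set T = 26.61:
t = −τ ln[(T − T_ss)/(T₀ − T_ss)] = −920.647 · ln(0.120548) = 1947.82 min.

1948 min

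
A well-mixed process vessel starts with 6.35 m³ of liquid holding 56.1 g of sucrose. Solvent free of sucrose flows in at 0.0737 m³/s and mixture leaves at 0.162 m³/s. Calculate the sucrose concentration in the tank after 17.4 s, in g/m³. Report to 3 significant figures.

7.01 g/m³

Let m(t) be the amount of sucrose. Volume: V(t) = V₀ + (Q_in − Q_out) t = 6.35 − 0.088300 t; V(17.4) = 4.8136 m³.
No sucrose enters, so dm/dt = −Q_out · (m/V).
dm/m = −Q_out dt/(V₀ − 0.088300 t); integrating gives ln(m/m₀) = −(Q_out/(Q_in−Q_out)) ln(V/V₀).
m = m₀ (V₀/V)^(Q_out/(Q_in−Q_out)) = 56.1 × (6.35/4.8136)^(-1.8347) = 33.748 g.
C = m/V = 33.748/4.8136 = 7.0109 g/m³.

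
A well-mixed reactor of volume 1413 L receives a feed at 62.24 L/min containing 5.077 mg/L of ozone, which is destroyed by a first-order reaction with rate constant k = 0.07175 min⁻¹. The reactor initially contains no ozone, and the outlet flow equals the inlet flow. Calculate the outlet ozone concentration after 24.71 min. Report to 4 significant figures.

Species balance: V dC/dt = Q C_in − Q C − k V C.
This is linear with rate a = Q/V + k = 0.115798 min⁻¹.
C_ss = Q C_in/(Q + kV) = 1.93123 mg/L; C(t) = C_ss + (C₀ − C_ss) e^(−a t).
C(24.71) = 1.93123 + (-1.93123)·e^(−0.115798·24.71) = 1.93123 + (-1.93123)·0.0571903 = 1.82078 mg/L.

1.821 mg/L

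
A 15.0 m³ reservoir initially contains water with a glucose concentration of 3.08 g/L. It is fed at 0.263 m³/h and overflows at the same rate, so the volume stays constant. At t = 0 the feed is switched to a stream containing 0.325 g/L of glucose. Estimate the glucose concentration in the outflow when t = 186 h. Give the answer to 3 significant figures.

0.431 g/L

Mass balance on the solute (V constant): V dC/dt = Q(C_in − C).
Rewrite as dC/dt + C/τ = C_in/τ, τ = V/Q = 57.034 h.
This is linear first-order; C(t) = C_in + (C₀ − C_in) e^(−t/τ).
C(186) = 0.325 + (3.08 − 0.325)·e^(−186/57.034) = 0.325 + (2.7550)·0.038342 = 0.43063 g/L.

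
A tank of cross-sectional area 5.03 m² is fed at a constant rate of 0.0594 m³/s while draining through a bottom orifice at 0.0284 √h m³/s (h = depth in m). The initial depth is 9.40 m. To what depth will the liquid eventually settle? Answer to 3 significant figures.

4.37 m

Accumulation of liquid (constant cross-section A): A dh/dt = Q_in − 0.0284 √h. At steady state dh/dt = 0:
Q_in = 0.0284 √h_ss ⇒ √h_ss = 0.0594/0.0284 = 2.0915.
h_ss = 2.0915² = 4.3746 m. (Since h₀ = 9.40 m > h_ss, the level will fall toward this value.)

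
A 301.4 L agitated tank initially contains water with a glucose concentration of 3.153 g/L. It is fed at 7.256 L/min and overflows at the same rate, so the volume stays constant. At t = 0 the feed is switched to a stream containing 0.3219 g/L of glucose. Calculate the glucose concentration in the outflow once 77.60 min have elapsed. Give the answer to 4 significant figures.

Transient balance on the dissolved component: V dC/dt = Q(C_in − C).
Time constant τ = V/Q = 301.4/7.256 = 41.5380 min.
Solution: C(t) = C_in + (C₀ − C_in) e^(−t/τ).
C(77.60) = 0.3219 + (3.153 − 0.3219)·e^(−77.60/41.5380) = 0.3219 + (2.83110)·0.154406 = 0.759040 g/L.

0.7590 g/L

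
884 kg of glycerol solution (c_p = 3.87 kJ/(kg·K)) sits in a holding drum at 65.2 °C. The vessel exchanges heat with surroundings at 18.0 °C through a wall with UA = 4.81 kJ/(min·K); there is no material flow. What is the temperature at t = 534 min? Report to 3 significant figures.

40.3 °C

Lumped-capacitance energy balance: M c_p dT/dt = UA(T_amb − T).
dT/dt = (T_ss − T)/τ with T_ss = T_amb = 18.000 °C, τ = M c_p/UA = 884·3.87/4.81 = 711.24 min.
Solution: T(t) = T_ss + (T₀ − T_ss) e^(−t/τ).
T(534) = 18.000 + (47.200)·0.47199 = 40.278 °C.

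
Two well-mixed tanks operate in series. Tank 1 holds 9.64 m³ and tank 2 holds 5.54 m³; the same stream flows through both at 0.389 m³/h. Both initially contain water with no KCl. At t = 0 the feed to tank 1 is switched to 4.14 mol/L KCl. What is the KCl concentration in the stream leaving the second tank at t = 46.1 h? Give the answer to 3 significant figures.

Time constants: τᵢ = Vᵢ/Q for each well-mixed tank.
τ₁ = 9.64/0.389 = 24.781 h; τ₂ = 5.54/0.389 = 14.242 h.
Tank 1: C₁ = C_in(1 − e^(−t/τ₁)). Tank 2 (τ₁ ≠ τ₂): C₂ = C_in[1 − (τ₁ e^(−t/τ₁) − τ₂ e^(−t/τ₂))/(τ₁ − τ₂)].
At t = 46.1: e^(−t/τ₁) = 0.15563, e^(−t/τ₂) = 0.039282.
C₂ = 4.14·[1 − (24.781·0.15563 − 14.242·0.039282)/(10.540)] = 4.14·0.68715 = 2.8448 mol/L.

2.84 mol/L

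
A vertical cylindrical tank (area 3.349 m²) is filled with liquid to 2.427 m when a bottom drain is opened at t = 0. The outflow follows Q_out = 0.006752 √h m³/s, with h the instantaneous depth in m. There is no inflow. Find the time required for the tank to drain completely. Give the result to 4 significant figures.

1545 s

Unsteady balance on liquid volume: A dh/dt = −0.006752 √h.
Separate and integrate: 2(√h − √h₀) = −(0.006752/A) t.
Set h = 0: 2√h₀ = (0.006752/A) t_empty ⇒ t_empty = 2A√h₀/0.006752.
t_empty = 2·3.349·√2.427/0.006752 = 6.69800·1.55788/0.006752 = 1545.42 s.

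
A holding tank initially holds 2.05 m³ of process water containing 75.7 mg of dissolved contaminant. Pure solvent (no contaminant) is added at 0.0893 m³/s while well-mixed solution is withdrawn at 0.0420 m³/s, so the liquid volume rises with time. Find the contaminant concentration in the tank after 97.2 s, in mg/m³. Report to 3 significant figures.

Let m(t) be the amount of contaminant. Volume: V(t) = V₀ + (Q_in − Q_out) t = 2.05 + 0.047300 t; V(97.2) = 6.6476 m³.
Species balance (pure solvent in): dm/dt = −Q_out · m/V(t).
Separate: dm/m = −Q_out dt/V(t) ⇒ ln(m/m₀) = −(Q_out/(Q_in−Q_out)) ln(V/V₀).
m = m₀ (V₀/V)^(Q_out/(Q_in−Q_out)) = 75.7 × (2.05/6.6476)^(0.88795) = 26.634 mg.
C = m/V = 26.634/6.6476 = 4.0066 mg/m³.

4.01 mg/m³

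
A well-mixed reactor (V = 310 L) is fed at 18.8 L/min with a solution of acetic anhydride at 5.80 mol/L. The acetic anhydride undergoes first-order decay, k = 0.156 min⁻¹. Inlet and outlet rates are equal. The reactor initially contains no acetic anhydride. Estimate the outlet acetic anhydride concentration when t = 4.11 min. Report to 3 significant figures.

0.957 mol/L

Species balance: V dC/dt = Q C_in − Q C − k V C.
dC/dt = (Q/V) C_in − (Q/V + k) C; effective rate a = Q/V + k = 0.060645 + 0.156 = 0.21665 min⁻¹.
C_ss = Q C_in/(Q + kV) = 1.6236 mol/L; C(t) = C_ss + (C₀ − C_ss) e^(−a t).
C(4.11) = 1.6236 + (-1.6236)·e^(−0.21665·4.11) = 1.6236 + (-1.6236)·0.41049 = 0.95713 mol/L.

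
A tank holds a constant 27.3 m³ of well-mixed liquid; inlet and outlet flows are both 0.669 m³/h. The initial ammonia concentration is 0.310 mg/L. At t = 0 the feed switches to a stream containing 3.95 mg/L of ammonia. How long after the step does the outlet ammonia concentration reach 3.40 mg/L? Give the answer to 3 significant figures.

77.1 h

Species balance: V dC/dt = Q(C_in − C) ⇒ τ = V/Q = 40.807 h.
C(t) = C_in + (C₀ − C_in) e^(−t/τ). Set C = 3.40 and solve for t:
e^(−t/τ) = (C − C_in)/(C₀ − C_in) = (3.40 − 3.95)/(0.310 − 3.95) = 0.15110
t = −τ ln(…) = 40.807 × 1.8898 = 77.118 h.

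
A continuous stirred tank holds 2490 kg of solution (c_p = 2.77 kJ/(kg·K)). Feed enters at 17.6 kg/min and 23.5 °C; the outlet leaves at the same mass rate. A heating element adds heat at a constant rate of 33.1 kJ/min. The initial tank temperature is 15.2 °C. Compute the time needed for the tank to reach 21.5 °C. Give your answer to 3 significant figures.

171 min

Unsteady energy balance on the tank contents: M c_p dT/dt = ṁ c_p (T_in − T) + 33.1.
τ = M/ṁ = 141.48 min; T_ss = T_in + Q̇/(ṁ c_p) = 24.179 °C.
T(t) = T_ss + (T₀ − T_ss) e^(−t/τ). Set T = 21.5:
e^(−t/τ) = (21.5 − 24.179)/(15.2 − 24.179) = 0.29836
t = −141.48 · ln(0.29836) = 171.11 min.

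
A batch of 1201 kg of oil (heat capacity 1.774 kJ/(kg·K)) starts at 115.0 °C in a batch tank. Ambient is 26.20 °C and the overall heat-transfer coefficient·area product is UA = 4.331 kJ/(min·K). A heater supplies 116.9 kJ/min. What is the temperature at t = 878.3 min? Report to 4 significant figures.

Heat balance on the well-mixed liquid: M c_p dT/dt = −UA(T − T_amb) + Q̇.
dT/dt = (T_ss − T)/τ with T_ss = T_amb + Q̇/UA = 26.20 + 116.9/4.331 = 53.1915 °C, τ = M c_p/UA = 1201·1.774/4.331 = 491.936 min.
Solution: T(t) = T_ss + (T₀ − T_ss) e^(−t/τ).
T(878.3) = 53.1915 + (61.8085)·0.167731 = 63.5586 °C.

63.56 °C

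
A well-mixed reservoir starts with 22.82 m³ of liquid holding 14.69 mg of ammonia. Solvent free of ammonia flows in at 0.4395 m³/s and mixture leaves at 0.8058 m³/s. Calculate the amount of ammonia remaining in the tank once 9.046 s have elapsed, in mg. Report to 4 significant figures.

Total volume: dV/dt = Q_in − Q_out = -0.366300 m³/s, so V(t) = 22.82 − 0.366300 t and V(9.046) = 19.5065 m³.
Solute balance: dm/dt = 0 − Q_out C = −Q_out m/V(t).
dm/m = −Q_out dt/(V₀ − 0.366300 t); integrating gives ln(m/m₀) = −(Q_out/(Q_in−Q_out)) ln(V/V₀).
m = m₀ (V₀/V)^(Q_out/(Q_in−Q_out)) = 14.69 × (22.82/19.5065)^(-2.19984) = 10.4023 mg.

10.40 mg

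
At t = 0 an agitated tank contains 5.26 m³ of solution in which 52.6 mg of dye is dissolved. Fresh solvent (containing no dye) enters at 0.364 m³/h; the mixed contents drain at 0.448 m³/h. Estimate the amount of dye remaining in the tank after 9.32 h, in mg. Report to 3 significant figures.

Total volume: dV/dt = Q_in − Q_out = -0.084000 m³/h, so V(t) = 5.26 − 0.084000 t and V(9.32) = 4.4771 m³.
Species balance (pure solvent in): dm/dt = −Q_out · m/V(t).
dm/m = −Q_out dt/(V₀ − 0.084000 t); integrating gives ln(m/m₀) = −(Q_out/(Q_in−Q_out)) ln(V/V₀).
m = m₀ (V₀/V)^(Q_out/(Q_in−Q_out)) = 52.6 × (5.26/4.4771)^(-5.3333) = 22.270 mg.

22.3 mg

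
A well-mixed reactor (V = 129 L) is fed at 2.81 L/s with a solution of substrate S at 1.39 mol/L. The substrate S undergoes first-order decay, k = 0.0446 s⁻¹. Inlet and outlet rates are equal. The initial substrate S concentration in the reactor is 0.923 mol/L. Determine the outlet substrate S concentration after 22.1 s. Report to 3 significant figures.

V dC/dt = Q(C_in − C) − k V C.
dC/dt = (Q/V) C_in − (Q/V + k) C; effective rate a = Q/V + k = 0.021783 + 0.0446 = 0.066383 s⁻¹.
C_ss = Q C_in/(Q + kV) = 0.45612 mol/L; C(t) = C_ss + (C₀ − C_ss) e^(−a t).
C(22.1) = 0.45612 + (0.46688)·e^(−0.066383·22.1) = 0.45612 + (0.46688)·0.23060 = 0.56378 mol/L.

0.564 mol/L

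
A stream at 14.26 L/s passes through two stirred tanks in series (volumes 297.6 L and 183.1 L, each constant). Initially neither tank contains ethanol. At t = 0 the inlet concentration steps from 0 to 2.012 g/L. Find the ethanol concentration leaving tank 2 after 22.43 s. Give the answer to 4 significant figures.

Species balance on tank i: dCᵢ/dt = (Cᵢ₋₁ − Cᵢ)/τᵢ with τᵢ = Vᵢ/Q.
τ₁ = 297.6/14.26 = 20.8696 s; τ₂ = 183.1/14.26 = 12.8401 s.
Solving the cascade with C₁(0)=C₂(0)=0 gives C₂(t) = C_in[1 − (τ₁ e^(−t/τ₁) − τ₂ e^(−t/τ₂))/(τ₁ − τ₂)].
At t = 22.43: e^(−t/τ₁) = 0.341376, e^(−t/τ₂) = 0.174319.
C₂ = 2.012·[1 − (20.8696·0.341376 − 12.8401·0.174319)/(8.02945)] = 2.012·0.391478 = 0.787655 g/L.

0.7877 g/L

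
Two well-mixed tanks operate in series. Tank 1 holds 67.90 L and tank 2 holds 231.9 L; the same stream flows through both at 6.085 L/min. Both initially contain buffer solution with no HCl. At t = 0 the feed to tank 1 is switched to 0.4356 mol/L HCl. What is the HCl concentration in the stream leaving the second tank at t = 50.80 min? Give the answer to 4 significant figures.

0.2751 mol/L

Species balance on tank i: dCᵢ/dt = (Cᵢ₋₁ − Cᵢ)/τᵢ with τᵢ = Vᵢ/Q.
τ₁ = 67.90/6.085 = 11.1586 min; τ₂ = 231.9/6.085 = 38.1101 min.
Tank 1: C₁ = C_in(1 − e^(−t/τ₁)). Tank 2 (τ₁ ≠ τ₂): C₂ = C_in[1 − (τ₁ e^(−t/τ₁) − τ₂ e^(−t/τ₂))/(τ₁ − τ₂)].
At t = 50.80: e^(−t/τ₁) = 0.0105403, e^(−t/τ₂) = 0.263690.
C₂ = 0.4356·[1 − (11.1586·0.0105403 − 38.1101·0.263690)/(-26.9515)] = 0.4356·0.631499 = 0.275081 mol/L.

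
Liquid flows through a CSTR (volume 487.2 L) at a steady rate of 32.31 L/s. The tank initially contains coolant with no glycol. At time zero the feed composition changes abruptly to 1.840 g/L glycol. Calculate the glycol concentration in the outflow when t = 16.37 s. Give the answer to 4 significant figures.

1.219 g/L

Unsteady species balance (constant V, well mixed): V dC/dt = Q(C_in − C).
Rewrite as dC/dt + C/τ = C_in/τ, τ = V/Q = 15.0789 s.
Integrating: C(t) = C_in + (C₀ − C_in) e^(−t/τ).
C(16.37) = 1.840 + (0 − 1.840)·e^(−16.37/15.0789) = 1.840 + (-1.84000)·0.337692 = 1.21865 g/L.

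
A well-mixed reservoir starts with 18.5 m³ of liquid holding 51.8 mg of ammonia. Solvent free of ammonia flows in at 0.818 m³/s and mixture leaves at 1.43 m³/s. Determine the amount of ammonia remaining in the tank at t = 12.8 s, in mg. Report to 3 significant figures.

Let m(t) be the amount of ammonia. Volume: V(t) = V₀ + (Q_in − Q_out) t = 18.5 − 0.61200 t; V(12.8) = 10.666 m³.
No ammonia enters, so dm/dt = −Q_out · (m/V).
dm/m = −Q_out dt/(V₀ − 0.61200 t); integrating gives ln(m/m₀) = −(Q_out/(Q_in−Q_out)) ln(V/V₀).
m = m₀ (V₀/V)^(Q_out/(Q_in−Q_out)) = 51.8 × (18.5/10.666)^(-2.3366) = 14.306 mg.

14.3 mg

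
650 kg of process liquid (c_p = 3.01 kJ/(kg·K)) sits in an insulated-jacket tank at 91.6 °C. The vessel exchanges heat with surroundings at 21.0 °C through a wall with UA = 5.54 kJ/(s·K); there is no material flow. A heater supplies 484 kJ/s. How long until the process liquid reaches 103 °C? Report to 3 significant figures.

402 s

Lumped-capacitance energy balance: M c_p dT/dt = UA(T_amb − T) + Q̇.
τ = M c_p/UA = 353.16 s; T_ss = T_amb + Q̇/UA = 21.0 + 484/5.54 = 108.36 °C.
T(t) = T_ss + (T₀ − T_ss)e^(−t/τ); set T = 103:
t = −τ ln[(T − T_ss)/(T₀ − T_ss)] = −353.16 · ln(0.32000) = 402.41 s.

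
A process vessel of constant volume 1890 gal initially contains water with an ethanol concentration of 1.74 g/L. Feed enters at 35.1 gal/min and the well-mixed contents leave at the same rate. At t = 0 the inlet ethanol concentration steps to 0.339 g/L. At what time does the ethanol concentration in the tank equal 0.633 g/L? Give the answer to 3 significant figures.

Species balance: V dC/dt = Q(C_in − C) ⇒ τ = V/Q = 53.846 min.
C(t) = C_in + (C₀ − C_in) e^(−t/τ). Set C = 0.633 and solve for t:
e^(−t/τ) = (C − C_in)/(C₀ − C_in) = (0.633 − 0.339)/(1.74 − 0.339) = 0.20985
t = −τ ln(…) = 53.846 × 1.5614 = 84.073 min.

84.1 min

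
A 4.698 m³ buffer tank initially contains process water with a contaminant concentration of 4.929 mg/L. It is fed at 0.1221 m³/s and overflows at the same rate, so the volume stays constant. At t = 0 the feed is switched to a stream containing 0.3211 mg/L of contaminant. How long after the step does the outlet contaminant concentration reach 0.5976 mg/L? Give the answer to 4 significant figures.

108.2 s

Species balance: V dC/dt = Q(C_in − C) ⇒ τ = V/Q = 38.4767 s.
C(t) = C_in + (C₀ − C_in) e^(−t/τ). Set C = 0.5976 and solve for t:
e^(−t/τ) = (C − C_in)/(C₀ − C_in) = (0.5976 − 0.3211)/(4.929 − 0.3211) = 0.0600056
t = −τ ln(…) = 38.4767 × 2.81332 = 108.247 s.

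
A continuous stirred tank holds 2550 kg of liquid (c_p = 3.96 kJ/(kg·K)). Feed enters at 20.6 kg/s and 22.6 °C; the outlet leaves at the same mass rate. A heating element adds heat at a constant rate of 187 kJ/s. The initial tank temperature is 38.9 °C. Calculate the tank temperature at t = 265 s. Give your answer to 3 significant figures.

Unsteady energy balance on the tank contents: M c_p dT/dt = ṁ c_p (T_in − T) + 187.
Rearrange: dT/dt = (T_ss − T)/τ with τ = M/ṁ = 123.79 s and T_ss = T_in + Q̇/(ṁ c_p) = 24.892 °C.
This is linear first-order; T(t) = T_ss + (T₀ − T_ss) e^(−t/τ).
T(265) = 24.892 + (14.008)·e^(−265/123.79) = 24.892 + (14.008)·0.11756 = 26.539 °C.

26.5 °C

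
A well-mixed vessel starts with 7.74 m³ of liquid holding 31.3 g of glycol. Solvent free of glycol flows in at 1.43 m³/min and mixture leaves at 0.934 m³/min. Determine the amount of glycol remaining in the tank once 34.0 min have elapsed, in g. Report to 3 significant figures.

Total volume: dV/dt = Q_in − Q_out = 0.49600 m³/min, so V(t) = 7.74 + 0.49600 t and V(34.0) = 24.604 m³.
Species balance (pure solvent in): dm/dt = −Q_out · m/V(t).
dm/m = −Q_out dt/(V₀ + 0.49600 t); integrating gives ln(m/m₀) = −(Q_out/(Q_in−Q_out)) ln(V/V₀).
m = m₀ (V₀/V)^(Q_out/(Q_in−Q_out)) = 31.3 × (7.74/24.604)^(1.8831) = 3.5461 g.

3.55 g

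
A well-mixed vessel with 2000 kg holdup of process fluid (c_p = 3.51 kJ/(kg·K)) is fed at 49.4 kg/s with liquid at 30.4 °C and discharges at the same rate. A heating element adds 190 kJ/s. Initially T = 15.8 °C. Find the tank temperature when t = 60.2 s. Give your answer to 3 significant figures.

Energy balance: M c_p dT/dt = ṁ c_p (T_in − T) + 190.
τ = M/ṁ = 40.486 s; T_ss = T_in + Q̇/(ṁ c_p) = 30.4 + 190/(49.4·3.51) = 31.496 °C.
Solution: T(t) = T_ss + (T₀ − T_ss) e^(−t/τ).
T(60.2) = 31.496 + (-15.696)·e^(−60.2/40.486) = 31.496 + (-15.696)·0.22606 = 27.948 °C.

27.9 °C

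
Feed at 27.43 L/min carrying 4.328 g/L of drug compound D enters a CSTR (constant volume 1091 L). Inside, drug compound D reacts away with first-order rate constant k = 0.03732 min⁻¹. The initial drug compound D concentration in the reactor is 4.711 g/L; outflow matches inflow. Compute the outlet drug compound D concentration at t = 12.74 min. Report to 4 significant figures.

3.082 g/L

Accumulation = in − out − consumed: V dC/dt = Q C_in − Q C − k V C.
This is linear with rate a = Q/V + k = 0.0624621 min⁻¹.
C_ss = Q C_in/(Q + kV) = 1.74210 g/L; C(t) = C_ss + (C₀ − C_ss) e^(−a t).
C(12.74) = 1.74210 + (2.96890)·e^(−0.0624621·12.74) = 1.74210 + (2.96890)·0.451235 = 3.08177 g/L.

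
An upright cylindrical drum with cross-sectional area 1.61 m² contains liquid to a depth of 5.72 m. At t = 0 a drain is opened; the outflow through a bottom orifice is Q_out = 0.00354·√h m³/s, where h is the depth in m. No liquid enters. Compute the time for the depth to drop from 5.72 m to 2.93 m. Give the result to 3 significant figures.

With no inflow, A dh/dt = −0.00354 √h.
∫ h^(−1/2) dh = −(0.00354/A) ∫ dt, giving 2√h = 2√h₀ − (0.00354/A) t.
t = 2A(√h₀ − √h)/0.00354 = 2·1.61·(√5.72 − √2.93)/0.00354
  = 3.2200 × (2.3917 − 1.7117) / 0.00354 = 618.47 s.

618 s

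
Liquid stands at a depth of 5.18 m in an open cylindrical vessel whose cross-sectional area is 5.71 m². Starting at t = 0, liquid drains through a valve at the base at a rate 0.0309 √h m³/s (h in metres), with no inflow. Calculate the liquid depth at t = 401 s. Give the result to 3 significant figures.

A dh/dt = −Q_out = −0.0309 √h.
Separate and integrate: 2(√h − √h₀) = −(0.0309/A) t.
√h = √5.18 − 0.0309·401/(2·5.71) = 2.2760 − 1.0850 = 1.1909.
h = 1.1909² = 1.4183 m.

1.42 m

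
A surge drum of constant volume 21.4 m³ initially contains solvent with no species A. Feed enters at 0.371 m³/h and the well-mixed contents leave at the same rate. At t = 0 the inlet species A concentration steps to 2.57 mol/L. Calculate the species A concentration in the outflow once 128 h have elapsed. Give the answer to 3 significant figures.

2.29 mol/L

Transient balance on the dissolved component: V dC/dt = Q(C_in − C).
So dC/dt = (C_in − C)/τ with τ = V/Q = 21.4/0.371 = 57.682 h.
Solution: C(t) = C_in + (C₀ − C_in) e^(−t/τ).
C(128) = 2.57 + (0 − 2.57)·e^(−128/57.682) = 2.57 + (-2.5700)·0.10871 = 2.2906 mol/L.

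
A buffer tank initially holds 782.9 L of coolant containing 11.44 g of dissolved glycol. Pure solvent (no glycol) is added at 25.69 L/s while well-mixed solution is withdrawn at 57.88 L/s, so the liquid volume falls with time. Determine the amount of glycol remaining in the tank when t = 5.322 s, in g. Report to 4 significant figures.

Total volume: dV/dt = Q_in − Q_out = -32.1900 L/s, so V(t) = 782.9 − 32.1900 t and V(5.322) = 611.585 L.
Solute balance: dm/dt = 0 − Q_out C = −Q_out m/V(t).
dm/m = −Q_out dt/(V₀ − 32.1900 t); integrating gives ln(m/m₀) = −(Q_out/(Q_in−Q_out)) ln(V/V₀).
m = m₀ (V₀/V)^(Q_out/(Q_in−Q_out)) = 11.44 × (782.9/611.585)^(-1.79807) = 7.33809 g.

7.338 g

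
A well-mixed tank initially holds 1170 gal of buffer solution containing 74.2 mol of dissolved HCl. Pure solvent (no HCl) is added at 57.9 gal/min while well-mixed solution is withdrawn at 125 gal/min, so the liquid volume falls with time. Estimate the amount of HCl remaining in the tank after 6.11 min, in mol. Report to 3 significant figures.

33.2 mol

Let m(t) be the amount of HCl. Volume: V(t) = V₀ + (Q_in − Q_out) t = 1170 − 67.100 t; V(6.11) = 760.02 gal.
Species balance (pure solvent in): dm/dt = −Q_out · m/V(t).
Separate: dm/m = −Q_out dt/V(t) ⇒ ln(m/m₀) = −(Q_out/(Q_in−Q_out)) ln(V/V₀).
m = m₀ (V₀/V)^(Q_out/(Q_in−Q_out)) = 74.2 × (1170/760.02)^(-1.8629) = 33.218 mol.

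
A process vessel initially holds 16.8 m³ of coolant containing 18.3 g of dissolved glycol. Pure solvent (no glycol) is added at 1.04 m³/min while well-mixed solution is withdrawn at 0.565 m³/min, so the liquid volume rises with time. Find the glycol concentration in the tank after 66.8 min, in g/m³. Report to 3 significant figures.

0.107 g/m³

Total volume: dV/dt = Q_in − Q_out = 0.47500 m³/min, so V(t) = 16.8 + 0.47500 t and V(66.8) = 48.530 m³.
Solute balance: dm/dt = 0 − Q_out C = −Q_out m/V(t).
Separate: dm/m = −Q_out dt/V(t) ⇒ ln(m/m₀) = −(Q_out/(Q_in−Q_out)) ln(V/V₀).
m = m₀ (V₀/V)^(Q_out/(Q_in−Q_out)) = 18.3 × (16.8/48.530)^(1.1895) = 5.1815 g.
C = m/V = 5.1815/48.530 = 0.10677 g/m³.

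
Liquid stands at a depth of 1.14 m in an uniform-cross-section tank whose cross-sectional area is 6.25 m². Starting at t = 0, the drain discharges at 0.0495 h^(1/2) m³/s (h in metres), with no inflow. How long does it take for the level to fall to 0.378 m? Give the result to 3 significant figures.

With no inflow, A dh/dt = −0.0495 √h.
∫ h^(−1/2) dh = −(0.0495/A) ∫ dt, giving 2√h = 2√h₀ − (0.0495/A) t.
t = 2A(√h₀ − √h)/0.0495 = 2·6.25·(√1.14 − √0.378)/0.0495
  = 12.500 × (1.0677 − 0.61482) / 0.0495 = 114.37 s.

114 s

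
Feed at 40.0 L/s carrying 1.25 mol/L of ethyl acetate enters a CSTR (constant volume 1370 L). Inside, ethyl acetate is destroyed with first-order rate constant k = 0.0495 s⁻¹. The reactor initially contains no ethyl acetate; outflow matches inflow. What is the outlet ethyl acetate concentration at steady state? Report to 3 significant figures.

0.464 mol/L

V dC/dt = Q(C_in − C) − k V C.
At steady state: 0 = Q C_in − (Q + kV) C_ss, so C_ss = Q C_in/(Q + kV).
C_ss = 40.0·1.25/(40.0 + 0.0495·1370) = 50.000/107.81 = 0.46376 mol/L.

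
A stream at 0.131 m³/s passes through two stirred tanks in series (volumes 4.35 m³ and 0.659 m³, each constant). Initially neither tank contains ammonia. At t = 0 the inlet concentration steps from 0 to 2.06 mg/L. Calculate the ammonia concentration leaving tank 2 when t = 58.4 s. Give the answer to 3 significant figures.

1.64 mg/L

Time constants: τᵢ = Vᵢ/Q for each well-mixed tank.
τ₁ = 4.35/0.131 = 33.206 s; τ₂ = 0.659/0.131 = 5.0305 s.
Tank 1: C₁ = C_in(1 − e^(−t/τ₁)). Tank 2 (τ₁ ≠ τ₂): C₂ = C_in[1 − (τ₁ e^(−t/τ₁) − τ₂ e^(−t/τ₂))/(τ₁ − τ₂)].
At t = 58.4: e^(−t/τ₁) = 0.17227, e^(−t/τ₂) = 9.0830e-06.
C₂ = 2.06·[1 − (33.206·0.17227 − 5.0305·9.0830e-06)/(28.176)] = 2.06·0.79698 = 1.6418 mg/L.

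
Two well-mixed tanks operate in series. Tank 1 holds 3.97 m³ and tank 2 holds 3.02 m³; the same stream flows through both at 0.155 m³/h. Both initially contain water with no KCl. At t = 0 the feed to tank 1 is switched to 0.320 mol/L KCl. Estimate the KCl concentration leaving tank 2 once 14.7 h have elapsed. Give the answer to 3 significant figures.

Species balance on tank i: dCᵢ/dt = (Cᵢ₋₁ − Cᵢ)/τᵢ with τᵢ = Vᵢ/Q.
τ₁ = 3.97/0.155 = 25.613 h; τ₂ = 3.02/0.155 = 19.484 h.
Tank 1: C₁ = C_in(1 − e^(−t/τ₁)). Tank 2 (τ₁ ≠ τ₂): C₂ = C_in[1 − (τ₁ e^(−t/τ₁) − τ₂ e^(−t/τ₂))/(τ₁ − τ₂)].
At t = 14.7: e^(−t/τ₁) = 0.56331, e^(−t/τ₂) = 0.47026.
C₂ = 0.320·[1 − (25.613·0.56331 − 19.484·0.47026)/(6.1290)] = 0.320·0.14090 = 0.045087 mol/L.

0.0451 mol/L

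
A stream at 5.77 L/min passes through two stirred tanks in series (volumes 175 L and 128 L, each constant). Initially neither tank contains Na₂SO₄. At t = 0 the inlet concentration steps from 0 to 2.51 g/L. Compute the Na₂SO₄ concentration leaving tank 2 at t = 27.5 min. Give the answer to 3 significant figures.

0.715 g/L

Each tank obeys Vᵢ dCᵢ/dt = Q(Cᵢ₋₁ − Cᵢ), so τᵢ = Vᵢ/Q.
τ₁ = 175/5.77 = 30.329 min; τ₂ = 128/5.77 = 22.184 min.
Tank 1: C₁ = C_in(1 − e^(−t/τ₁)). Tank 2 (τ₁ ≠ τ₂): C₂ = C_in[1 − (τ₁ e^(−t/τ₁) − τ₂ e^(−t/τ₂))/(τ₁ − τ₂)].
At t = 27.5: e^(−t/τ₁) = 0.40385, e^(−t/τ₂) = 0.28949.
C₂ = 2.51·[1 − (30.329·0.40385 − 22.184·0.28949)/(8.1456)] = 2.51·0.28469 = 0.71458 g/L.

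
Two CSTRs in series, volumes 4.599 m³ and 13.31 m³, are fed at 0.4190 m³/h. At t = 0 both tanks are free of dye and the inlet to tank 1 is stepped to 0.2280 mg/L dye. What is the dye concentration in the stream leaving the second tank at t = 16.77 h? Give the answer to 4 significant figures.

0.04864 mg/L

Each tank obeys Vᵢ dCᵢ/dt = Q(Cᵢ₋₁ − Cᵢ), so τᵢ = Vᵢ/Q.
τ₁ = 4.599/0.4190 = 10.9761 h; τ₂ = 13.31/0.4190 = 31.7661 h.
Solving the cascade with C₁(0)=C₂(0)=0 gives C₂(t) = C_in[1 − (τ₁ e^(−t/τ₁) − τ₂ e^(−t/τ₂))/(τ₁ − τ₂)].
At t = 16.77: e^(−t/τ₁) = 0.216999, e^(−t/τ₂) = 0.589830.
C₂ = 0.2280·[1 − (10.9761·0.216999 − 31.7661·0.589830)/(-20.7900)] = 0.2280·0.213333 = 0.0486399 mg/L.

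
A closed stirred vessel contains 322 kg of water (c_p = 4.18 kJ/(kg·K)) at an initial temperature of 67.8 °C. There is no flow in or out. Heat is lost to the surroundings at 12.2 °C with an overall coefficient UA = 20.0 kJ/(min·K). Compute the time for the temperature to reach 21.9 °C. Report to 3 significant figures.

M c_p dT/dt = −UA(T − T_amb).
τ = M c_p/UA = 67.298 min; T_ss = T_amb = 12.200 °C.
T(t) = T_ss + (T₀ − T_ss)e^(−t/τ); set T = 21.9:
t = −τ ln[(T − T_ss)/(T₀ − T_ss)] = −67.298 · ln(0.17446) = 117.51 min.

118 min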